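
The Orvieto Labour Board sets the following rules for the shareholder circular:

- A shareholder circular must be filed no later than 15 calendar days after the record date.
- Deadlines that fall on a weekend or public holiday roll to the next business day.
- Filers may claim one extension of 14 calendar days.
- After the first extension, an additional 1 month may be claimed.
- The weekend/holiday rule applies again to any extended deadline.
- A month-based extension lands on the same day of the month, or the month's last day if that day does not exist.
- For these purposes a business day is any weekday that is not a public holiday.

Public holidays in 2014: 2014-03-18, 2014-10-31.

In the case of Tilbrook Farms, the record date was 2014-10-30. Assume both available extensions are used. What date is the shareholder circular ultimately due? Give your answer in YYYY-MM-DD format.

From 2014-10-30, 15 calendar days later is 2014-11-14.
Since 2014-11-14 is a Friday and not a holiday, the date is unchanged.
The 14-calendar-day extension moves the deadline from 2014-11-14 to 2014-11-28.
Since 2014-11-28 is a Friday and not a holiday, the date is unchanged.
The 1 month extension carries 2014-11-28 to 2014-12-28.
Because 2014-12-28 is a Sunday, the deadline becomes 2014-12-29 (Monday).
So the filing is due 2014-12-29.

2014-12-29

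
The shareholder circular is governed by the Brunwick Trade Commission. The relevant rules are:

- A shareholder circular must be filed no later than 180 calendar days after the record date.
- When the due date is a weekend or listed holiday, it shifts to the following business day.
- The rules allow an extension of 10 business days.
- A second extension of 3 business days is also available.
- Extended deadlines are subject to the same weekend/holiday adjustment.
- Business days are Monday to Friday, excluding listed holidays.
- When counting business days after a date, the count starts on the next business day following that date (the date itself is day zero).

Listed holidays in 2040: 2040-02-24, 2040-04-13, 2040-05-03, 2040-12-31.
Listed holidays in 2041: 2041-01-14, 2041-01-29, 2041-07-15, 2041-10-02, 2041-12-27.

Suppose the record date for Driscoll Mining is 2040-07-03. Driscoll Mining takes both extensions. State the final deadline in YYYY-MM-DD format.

180 calendar days after 2040-07-03 is 2040-12-30.
Because 2040-12-30 is a Sunday, the deadline becomes 2041-01-01 (Tuesday).
Counting 10 further business days from 2041-01-01 reaches 2041-01-16.
2041-01-16 (Wednesday) is already a business day.
Applying the 3-business-day extension: 3 business days after 2041-01-16 is 2041-01-21.
Since 2041-01-21 is a Monday and not a holiday, the date is unchanged.
The final due date is 2041-01-21.

2041-01-21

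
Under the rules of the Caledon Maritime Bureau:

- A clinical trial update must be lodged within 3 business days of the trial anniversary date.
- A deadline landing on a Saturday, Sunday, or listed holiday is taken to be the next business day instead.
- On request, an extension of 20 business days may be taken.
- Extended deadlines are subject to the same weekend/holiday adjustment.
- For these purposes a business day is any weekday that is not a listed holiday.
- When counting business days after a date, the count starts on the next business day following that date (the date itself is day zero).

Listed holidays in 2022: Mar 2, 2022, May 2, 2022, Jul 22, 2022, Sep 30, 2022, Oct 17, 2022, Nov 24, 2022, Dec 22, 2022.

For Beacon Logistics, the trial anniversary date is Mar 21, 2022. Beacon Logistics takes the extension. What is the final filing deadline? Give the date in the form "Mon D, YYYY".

Starting the day after Mar 21, 2022 and counting 3 business days lands on Mar 24, 2022.
Mar 24, 2022 falls on a Thursday, which is a business day, so no adjustment is needed.
The 20-business-day extension runs from Mar 24, 2022 to Apr 21, 2022.
Apr 21, 2022 falls on a Thursday, which is a business day, so no adjustment is needed.
Final deadline: Apr 21, 2022.

Apr 21, 2022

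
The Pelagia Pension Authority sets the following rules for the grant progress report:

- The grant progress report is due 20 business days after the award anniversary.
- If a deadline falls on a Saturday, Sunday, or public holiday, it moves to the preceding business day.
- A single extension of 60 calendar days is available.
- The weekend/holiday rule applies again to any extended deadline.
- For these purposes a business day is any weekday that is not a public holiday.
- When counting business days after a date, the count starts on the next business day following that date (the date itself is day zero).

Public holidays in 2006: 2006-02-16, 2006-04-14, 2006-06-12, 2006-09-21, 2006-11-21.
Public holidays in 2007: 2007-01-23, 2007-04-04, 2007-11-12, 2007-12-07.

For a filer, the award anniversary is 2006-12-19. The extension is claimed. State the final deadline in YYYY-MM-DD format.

2007-03-16

20 business days after 2006-12-19, excluding weekends and holidays, is 2007-01-16.
2007-01-16 (Tuesday) is already a business day.
The 60-calendar-day extension moves the deadline from 2007-01-16 to 2007-03-17.
Because 2007-03-17 is a Saturday, the deadline becomes 2007-03-16 (Friday).
Final deadline: 2007-03-16.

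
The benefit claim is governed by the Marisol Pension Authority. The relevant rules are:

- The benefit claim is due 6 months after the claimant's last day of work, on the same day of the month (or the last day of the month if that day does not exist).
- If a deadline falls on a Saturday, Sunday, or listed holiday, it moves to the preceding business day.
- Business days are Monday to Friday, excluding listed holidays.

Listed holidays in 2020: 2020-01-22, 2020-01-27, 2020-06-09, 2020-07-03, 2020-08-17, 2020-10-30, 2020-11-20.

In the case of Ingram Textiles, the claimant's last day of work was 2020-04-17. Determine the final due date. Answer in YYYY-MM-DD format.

2020-10-16

Moving 6 months forward from 2020-04-17 on the corresponding day gives 2020-10-17.
2020-10-17 falls on a Saturday. Rolling to the preceding business day gives 2020-10-16, a Friday.
The final due date is 2020-10-16.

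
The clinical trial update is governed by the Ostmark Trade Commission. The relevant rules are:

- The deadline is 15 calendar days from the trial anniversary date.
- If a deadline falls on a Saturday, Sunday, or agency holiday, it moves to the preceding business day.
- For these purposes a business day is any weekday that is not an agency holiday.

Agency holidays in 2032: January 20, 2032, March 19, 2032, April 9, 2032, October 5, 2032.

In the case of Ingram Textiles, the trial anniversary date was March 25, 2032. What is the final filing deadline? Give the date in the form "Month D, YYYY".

From March 25, 2032, 15 calendar days later is April 9, 2032.
Because April 9, 2032 is a listed holiday, the deadline becomes April 8, 2032 (Thursday).
So the filing is due April 8, 2032.

April 8, 2032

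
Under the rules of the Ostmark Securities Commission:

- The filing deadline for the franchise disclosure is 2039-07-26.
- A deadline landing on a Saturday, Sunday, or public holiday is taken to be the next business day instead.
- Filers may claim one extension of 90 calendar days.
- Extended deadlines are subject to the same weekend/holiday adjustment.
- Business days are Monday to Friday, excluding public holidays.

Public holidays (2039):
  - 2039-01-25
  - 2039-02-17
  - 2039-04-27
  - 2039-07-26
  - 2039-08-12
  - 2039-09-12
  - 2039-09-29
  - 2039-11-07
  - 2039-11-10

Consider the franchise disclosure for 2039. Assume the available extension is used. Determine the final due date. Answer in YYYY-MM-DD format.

2039-10-25

The statutory due date is 2039-07-26.
Because 2039-07-26 is a listed holiday, the deadline becomes 2039-07-27 (Wednesday).
With the 90-day extension, 2039-07-27 becomes 2039-10-25.
2039-10-25 (Tuesday) is already a business day.
Final deadline: 2039-10-25.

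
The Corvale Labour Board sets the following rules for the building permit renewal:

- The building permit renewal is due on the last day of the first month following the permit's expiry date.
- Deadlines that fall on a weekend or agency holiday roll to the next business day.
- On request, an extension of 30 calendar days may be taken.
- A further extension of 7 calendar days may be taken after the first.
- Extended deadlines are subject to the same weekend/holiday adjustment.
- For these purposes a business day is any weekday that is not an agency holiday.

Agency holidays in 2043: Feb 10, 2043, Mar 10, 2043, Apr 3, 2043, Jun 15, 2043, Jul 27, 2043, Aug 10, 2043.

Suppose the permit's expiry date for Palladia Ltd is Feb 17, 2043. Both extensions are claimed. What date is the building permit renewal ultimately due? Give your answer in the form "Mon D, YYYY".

1 month after Feb 17, 2043 is March 2043; that month ends on Mar 31, 2043.
Mar 31, 2043 is a Tuesday and not a listed holiday, so it stands.
Add the 30 calendar-day extension to Mar 31, 2043: Apr 30, 2043.
Since Apr 30, 2043 is a Thursday and not a holiday, the date is unchanged.
The 7-calendar-day extension moves the deadline from Apr 30, 2043 to May 7, 2043.
May 7, 2043 (Thursday) is already a business day.
Final deadline: May 7, 2043.

May 7, 2043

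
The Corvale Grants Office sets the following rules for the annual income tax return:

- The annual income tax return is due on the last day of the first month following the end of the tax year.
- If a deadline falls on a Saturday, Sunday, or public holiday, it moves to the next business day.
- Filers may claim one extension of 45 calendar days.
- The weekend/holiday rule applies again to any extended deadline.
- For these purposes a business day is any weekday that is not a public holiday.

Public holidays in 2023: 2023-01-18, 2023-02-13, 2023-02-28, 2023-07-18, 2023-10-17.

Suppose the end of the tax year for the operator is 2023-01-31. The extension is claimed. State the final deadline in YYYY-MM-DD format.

The first month after 2023-01-31 is February 2023, whose last day is 2023-02-28.
Because 2023-02-28 is a listed holiday, the deadline becomes 2023-03-01 (Wednesday).
Add the 45 calendar-day extension to 2023-03-01: 2023-04-15.
2023-04-15 is a Saturday, so it moves to the next business day, 2023-04-17 (Monday).
Deadline: 2023-04-17.

2023-04-17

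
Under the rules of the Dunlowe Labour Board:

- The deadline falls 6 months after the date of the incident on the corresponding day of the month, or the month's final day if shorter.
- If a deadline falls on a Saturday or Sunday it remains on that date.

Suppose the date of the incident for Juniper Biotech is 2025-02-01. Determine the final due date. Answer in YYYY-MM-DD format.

2025-08-01

6 months from 2025-02-01 is 2025-08-01.
No adjustment is made for weekends or holidays, so 2025-08-01 stands.
Deadline: 2025-08-01.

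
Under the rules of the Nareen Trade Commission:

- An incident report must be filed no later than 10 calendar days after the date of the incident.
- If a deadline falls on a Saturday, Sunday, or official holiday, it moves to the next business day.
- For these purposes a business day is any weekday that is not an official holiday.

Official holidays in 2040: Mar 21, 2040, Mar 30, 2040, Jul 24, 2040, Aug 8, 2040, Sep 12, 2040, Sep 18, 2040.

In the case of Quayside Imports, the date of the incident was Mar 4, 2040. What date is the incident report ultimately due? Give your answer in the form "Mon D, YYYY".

Trigger date Mar 4, 2040 + 10 calendar days = Mar 14, 2040.
Since Mar 14, 2040 is a Wednesday and not a holiday, the date is unchanged.
The final due date is Mar 14, 2040.

Mar 14, 2040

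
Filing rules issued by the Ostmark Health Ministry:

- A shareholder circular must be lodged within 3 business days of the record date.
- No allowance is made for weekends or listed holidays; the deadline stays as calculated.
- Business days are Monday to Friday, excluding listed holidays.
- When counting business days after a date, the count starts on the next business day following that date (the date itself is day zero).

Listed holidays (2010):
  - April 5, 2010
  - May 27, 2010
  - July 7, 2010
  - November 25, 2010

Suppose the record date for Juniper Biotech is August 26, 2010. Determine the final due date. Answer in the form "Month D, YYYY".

3 business days after August 26, 2010, excluding weekends and holidays, is August 31, 2010.
August 31, 2010 falls on a Tuesday. The rules make no weekend/holiday allowance, so it remains August 31, 2010.
Final deadline: August 31, 2010.

August 31, 2010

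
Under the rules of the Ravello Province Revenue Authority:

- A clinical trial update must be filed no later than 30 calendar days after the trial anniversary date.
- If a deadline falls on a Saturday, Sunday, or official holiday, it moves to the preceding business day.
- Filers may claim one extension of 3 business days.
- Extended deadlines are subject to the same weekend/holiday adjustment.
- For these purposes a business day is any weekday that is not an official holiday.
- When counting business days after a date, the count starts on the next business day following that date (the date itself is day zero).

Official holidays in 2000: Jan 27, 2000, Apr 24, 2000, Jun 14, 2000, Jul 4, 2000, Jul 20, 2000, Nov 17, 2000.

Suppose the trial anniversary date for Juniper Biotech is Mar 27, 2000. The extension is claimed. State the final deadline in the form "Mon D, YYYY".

30 calendar days after Mar 27, 2000 is Apr 26, 2000.
Apr 26, 2000 falls on a Wednesday, which is a business day, so no adjustment is needed.
Applying the 3-business-day extension: 3 business days after Apr 26, 2000 is May 1, 2000.
May 1, 2000 is a Monday and not a listed holiday, so it stands.
Deadline: May 1, 2000.

May 1, 2000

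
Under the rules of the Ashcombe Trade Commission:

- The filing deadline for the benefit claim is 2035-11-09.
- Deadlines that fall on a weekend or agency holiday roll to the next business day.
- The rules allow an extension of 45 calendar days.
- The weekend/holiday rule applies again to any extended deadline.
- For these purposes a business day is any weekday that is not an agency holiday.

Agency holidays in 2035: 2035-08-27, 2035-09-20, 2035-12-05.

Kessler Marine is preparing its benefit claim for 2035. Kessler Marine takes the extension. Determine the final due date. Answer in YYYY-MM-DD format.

The stated deadline is 2035-11-09.
Since 2035-11-09 is a Friday and not a holiday, the date is unchanged.
With the 45-day extension, 2035-11-09 becomes 2035-12-24.
2035-12-24 falls on a Monday, which is a business day, so no adjustment is needed.
So the filing is due 2035-12-24.

2035-12-24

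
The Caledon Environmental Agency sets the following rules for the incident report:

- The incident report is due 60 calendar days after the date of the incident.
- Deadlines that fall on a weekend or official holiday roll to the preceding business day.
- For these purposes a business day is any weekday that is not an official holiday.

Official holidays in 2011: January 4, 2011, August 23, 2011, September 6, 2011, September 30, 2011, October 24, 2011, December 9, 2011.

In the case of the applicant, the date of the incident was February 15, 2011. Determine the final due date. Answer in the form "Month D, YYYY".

April 15, 2011

From February 15, 2011, 60 calendar days later is April 16, 2011.
April 16, 2011 is a Saturday, so it moves to the preceding business day, April 15, 2011 (Friday).
The final due date is April 15, 2011.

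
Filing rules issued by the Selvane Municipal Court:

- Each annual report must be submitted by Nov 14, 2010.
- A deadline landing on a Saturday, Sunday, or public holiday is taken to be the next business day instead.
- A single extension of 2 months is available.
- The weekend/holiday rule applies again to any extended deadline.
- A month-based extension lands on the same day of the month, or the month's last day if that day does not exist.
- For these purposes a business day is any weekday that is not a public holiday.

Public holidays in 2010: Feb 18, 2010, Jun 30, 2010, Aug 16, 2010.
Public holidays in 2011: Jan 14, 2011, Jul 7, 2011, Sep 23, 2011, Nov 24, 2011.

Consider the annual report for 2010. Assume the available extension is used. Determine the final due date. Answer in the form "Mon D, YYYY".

Jan 17, 2011

Start from the fixed due date, Nov 14, 2010.
Nov 14, 2010 is a Sunday, so it moves to the next business day, Nov 15, 2010 (Monday).
Applying the 2 months extension: 2 months after Nov 15, 2010 is Jan 15, 2011.
Jan 15, 2011 is a Saturday; the next business day is Jan 17, 2011 (Monday).
The final due date is Jan 17, 2011.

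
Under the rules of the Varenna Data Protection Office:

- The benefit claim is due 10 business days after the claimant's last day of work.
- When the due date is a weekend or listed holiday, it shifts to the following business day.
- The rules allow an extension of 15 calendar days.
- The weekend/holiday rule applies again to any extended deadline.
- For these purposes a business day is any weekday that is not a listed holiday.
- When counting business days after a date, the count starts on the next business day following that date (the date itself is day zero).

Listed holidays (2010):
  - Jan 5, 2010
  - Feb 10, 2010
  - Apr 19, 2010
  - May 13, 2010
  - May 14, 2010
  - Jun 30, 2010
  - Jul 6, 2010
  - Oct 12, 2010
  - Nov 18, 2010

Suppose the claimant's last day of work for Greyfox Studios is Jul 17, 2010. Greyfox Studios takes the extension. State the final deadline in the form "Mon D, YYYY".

10 business days after Jul 17, 2010, excluding weekends and holidays, is Jul 30, 2010.
Since Jul 30, 2010 is a Friday and not a holiday, the date is unchanged.
Applying the 15-calendar-day extension: Jul 30, 2010 + 15 days = Aug 14, 2010.
Because Aug 14, 2010 is a Saturday, the deadline becomes Aug 16, 2010 (Monday).
Final deadline: Aug 16, 2010.

Aug 16, 2010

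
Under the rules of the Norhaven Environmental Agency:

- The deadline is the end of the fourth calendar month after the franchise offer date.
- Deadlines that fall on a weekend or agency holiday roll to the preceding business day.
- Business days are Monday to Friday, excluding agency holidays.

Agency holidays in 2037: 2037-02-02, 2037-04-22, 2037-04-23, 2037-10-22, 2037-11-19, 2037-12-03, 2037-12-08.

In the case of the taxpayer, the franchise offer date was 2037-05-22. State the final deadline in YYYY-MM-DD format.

4 months after 2037-05-22 is September 2037; that month ends on 2037-09-30.
Since 2037-09-30 is a Wednesday and not a holiday, the date is unchanged.
So the filing is due 2037-09-30.

2037-09-30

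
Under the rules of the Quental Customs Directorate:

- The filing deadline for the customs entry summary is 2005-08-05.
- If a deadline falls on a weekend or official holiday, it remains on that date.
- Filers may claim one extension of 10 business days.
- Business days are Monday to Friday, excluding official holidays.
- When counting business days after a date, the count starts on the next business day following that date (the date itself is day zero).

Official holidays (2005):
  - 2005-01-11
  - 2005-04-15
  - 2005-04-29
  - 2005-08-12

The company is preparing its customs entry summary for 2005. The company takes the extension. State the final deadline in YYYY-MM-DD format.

2005-08-22

The stated deadline is 2005-08-05.
2005-08-05 is a Friday; no weekend or holiday adjustment applies.
Applying the 10-business-day extension: 10 business days after 2005-08-05 is 2005-08-22.
2005-08-22 falls on a Monday. The rules make no weekend/holiday allowance, so it remains 2005-08-22.
Deadline: 2005-08-22.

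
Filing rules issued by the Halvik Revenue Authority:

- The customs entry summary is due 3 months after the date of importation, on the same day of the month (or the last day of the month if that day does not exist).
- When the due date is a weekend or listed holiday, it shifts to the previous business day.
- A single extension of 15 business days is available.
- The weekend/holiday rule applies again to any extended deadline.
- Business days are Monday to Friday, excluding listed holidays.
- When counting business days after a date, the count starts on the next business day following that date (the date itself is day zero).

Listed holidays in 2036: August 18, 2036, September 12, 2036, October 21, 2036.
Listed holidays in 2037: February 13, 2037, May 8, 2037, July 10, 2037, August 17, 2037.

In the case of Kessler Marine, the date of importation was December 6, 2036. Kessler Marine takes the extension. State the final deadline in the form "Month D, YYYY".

March 27, 2037

Moving 3 months forward from December 6, 2036 on the corresponding day gives March 6, 2037.
Since March 6, 2037 is a Friday and not a holiday, the date is unchanged.
The 15-business-day extension runs from March 6, 2037 to March 27, 2037.
March 27, 2037 (Friday) is already a business day.
Deadline: March 27, 2037.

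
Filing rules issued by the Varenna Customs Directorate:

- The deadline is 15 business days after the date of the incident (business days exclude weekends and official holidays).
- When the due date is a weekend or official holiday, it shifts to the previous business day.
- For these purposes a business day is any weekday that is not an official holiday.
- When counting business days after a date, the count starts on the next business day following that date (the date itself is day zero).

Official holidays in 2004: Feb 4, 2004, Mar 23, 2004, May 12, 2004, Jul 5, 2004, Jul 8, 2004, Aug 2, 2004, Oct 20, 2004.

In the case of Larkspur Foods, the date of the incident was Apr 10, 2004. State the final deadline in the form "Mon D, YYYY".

Counting 15 business days after Apr 10, 2004 (skipping weekends and listed holidays) reaches Apr 30, 2004.
Since Apr 30, 2004 is a Friday and not a holiday, the date is unchanged.
Deadline: Apr 30, 2004.

Apr 30, 2004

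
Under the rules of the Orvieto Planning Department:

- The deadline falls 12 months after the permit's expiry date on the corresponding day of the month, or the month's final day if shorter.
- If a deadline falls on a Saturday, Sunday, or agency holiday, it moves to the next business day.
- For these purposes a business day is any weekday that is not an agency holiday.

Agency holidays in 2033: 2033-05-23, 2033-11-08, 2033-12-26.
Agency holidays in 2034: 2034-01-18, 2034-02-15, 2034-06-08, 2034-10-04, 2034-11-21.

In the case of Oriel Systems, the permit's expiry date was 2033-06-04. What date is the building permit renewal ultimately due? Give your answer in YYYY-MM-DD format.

12 months after 2033-06-04, on the same day of the month, is 2034-06-04.
2034-06-04 is a Sunday; the next business day is 2034-06-05 (Monday).
So the filing is due 2034-06-05.

2034-06-05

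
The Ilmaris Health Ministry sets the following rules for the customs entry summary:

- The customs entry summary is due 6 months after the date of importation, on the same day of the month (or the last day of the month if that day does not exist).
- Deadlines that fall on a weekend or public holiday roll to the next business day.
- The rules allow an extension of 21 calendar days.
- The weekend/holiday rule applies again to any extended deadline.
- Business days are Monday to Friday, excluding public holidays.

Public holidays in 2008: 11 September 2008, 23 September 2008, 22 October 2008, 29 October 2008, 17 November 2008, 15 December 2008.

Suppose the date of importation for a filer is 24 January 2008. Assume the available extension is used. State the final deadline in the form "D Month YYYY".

6 months after 24 January 2008, on the same day of the month, is 24 July 2008.
24 July 2008 (Thursday) is already a business day.
Add the 21 calendar-day extension to 24 July 2008: 14 August 2008.
14 August 2008 is a Thursday and not a listed holiday, so it stands.
Deadline: 14 August 2008.

14 August 2008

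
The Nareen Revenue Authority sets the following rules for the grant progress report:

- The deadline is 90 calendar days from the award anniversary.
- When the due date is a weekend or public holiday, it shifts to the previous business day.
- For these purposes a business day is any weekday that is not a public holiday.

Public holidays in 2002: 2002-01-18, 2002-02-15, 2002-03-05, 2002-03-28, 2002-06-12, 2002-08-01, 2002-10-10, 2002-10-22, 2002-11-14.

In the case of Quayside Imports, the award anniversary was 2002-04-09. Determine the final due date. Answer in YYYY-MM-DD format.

Trigger date 2002-04-09 + 90 calendar days = 2002-07-08.
Since 2002-07-08 is a Monday and not a holiday, the date is unchanged.
The final due date is 2002-07-08.

2002-07-08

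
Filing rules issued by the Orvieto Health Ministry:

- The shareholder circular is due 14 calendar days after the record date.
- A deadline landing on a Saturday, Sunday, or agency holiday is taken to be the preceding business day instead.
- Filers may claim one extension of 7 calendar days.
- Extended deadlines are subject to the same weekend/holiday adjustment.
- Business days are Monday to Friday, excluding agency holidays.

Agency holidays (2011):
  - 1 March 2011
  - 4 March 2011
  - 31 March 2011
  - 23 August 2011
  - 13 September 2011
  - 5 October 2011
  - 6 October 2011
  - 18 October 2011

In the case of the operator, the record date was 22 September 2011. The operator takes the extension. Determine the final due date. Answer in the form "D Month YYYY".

Adding 14 calendar days to 22 September 2011 gives 6 October 2011.
6 October 2011 is a listed holiday; the preceding business day is 4 October 2011 (Tuesday).
Add the 7 calendar-day extension to 4 October 2011: 11 October 2011.
11 October 2011 falls on a Tuesday, which is a business day, so no adjustment is needed.
Deadline: 11 October 2011.

11 October 2011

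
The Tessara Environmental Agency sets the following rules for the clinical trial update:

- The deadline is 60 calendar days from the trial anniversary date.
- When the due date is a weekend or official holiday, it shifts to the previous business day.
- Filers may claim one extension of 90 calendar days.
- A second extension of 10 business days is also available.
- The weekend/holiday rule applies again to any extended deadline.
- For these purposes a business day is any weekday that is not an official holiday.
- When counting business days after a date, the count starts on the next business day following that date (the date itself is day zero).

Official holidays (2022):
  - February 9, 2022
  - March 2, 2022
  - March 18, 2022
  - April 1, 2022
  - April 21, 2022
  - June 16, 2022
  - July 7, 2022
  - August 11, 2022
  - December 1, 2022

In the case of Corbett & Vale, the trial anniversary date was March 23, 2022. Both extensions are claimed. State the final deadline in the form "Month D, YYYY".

From March 23, 2022, 60 calendar days later is May 22, 2022.
May 22, 2022 is a Sunday; the preceding business day is May 20, 2022 (Friday).
Add the 90 calendar-day extension to May 20, 2022: August 18, 2022.
August 18, 2022 falls on a Thursday, which is a business day, so no adjustment is needed.
The 10-business-day extension runs from August 18, 2022 to September 1, 2022.
September 1, 2022 (Thursday) is already a business day.
The final due date is September 1, 2022.

September 1, 2022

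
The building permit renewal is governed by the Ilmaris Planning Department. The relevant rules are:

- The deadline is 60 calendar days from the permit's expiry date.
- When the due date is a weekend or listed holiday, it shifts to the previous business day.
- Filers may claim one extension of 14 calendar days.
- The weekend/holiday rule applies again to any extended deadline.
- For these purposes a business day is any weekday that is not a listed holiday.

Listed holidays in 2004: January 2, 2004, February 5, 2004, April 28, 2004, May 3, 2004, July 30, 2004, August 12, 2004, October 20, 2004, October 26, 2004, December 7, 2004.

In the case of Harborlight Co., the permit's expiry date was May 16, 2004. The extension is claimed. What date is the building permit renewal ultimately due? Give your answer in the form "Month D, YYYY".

Trigger date May 16, 2004 + 60 calendar days = July 15, 2004.
July 15, 2004 (Thursday) is already a business day.
Add the 14 calendar-day extension to July 15, 2004: July 29, 2004.
July 29, 2004 falls on a Thursday, which is a business day, so no adjustment is needed.
So the filing is due July 29, 2004.

July 29, 2004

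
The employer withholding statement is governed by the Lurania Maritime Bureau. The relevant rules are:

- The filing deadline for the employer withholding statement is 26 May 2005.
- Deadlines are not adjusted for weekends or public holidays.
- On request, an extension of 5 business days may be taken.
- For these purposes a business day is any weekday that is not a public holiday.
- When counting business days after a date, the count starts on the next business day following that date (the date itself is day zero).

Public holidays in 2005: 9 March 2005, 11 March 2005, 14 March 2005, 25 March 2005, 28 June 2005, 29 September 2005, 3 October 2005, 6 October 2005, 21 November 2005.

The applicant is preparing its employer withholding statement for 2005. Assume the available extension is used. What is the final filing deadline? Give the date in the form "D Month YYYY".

2 June 2005

Start from the fixed due date, 26 May 2005.
26 May 2005 is a Thursday; no weekend or holiday adjustment applies.
Applying the 5-business-day extension: 5 business days after 26 May 2005 is 2 June 2005.
2 June 2005 falls on a Thursday. The rules make no weekend/holiday allowance, so it remains 2 June 2005.
Final deadline: 2 June 2005.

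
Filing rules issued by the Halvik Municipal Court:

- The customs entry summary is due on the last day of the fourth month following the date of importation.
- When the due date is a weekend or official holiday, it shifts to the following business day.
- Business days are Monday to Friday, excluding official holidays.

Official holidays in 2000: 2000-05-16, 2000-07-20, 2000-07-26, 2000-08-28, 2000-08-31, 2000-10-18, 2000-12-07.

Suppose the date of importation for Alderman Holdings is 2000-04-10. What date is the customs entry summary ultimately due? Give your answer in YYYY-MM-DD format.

2000-09-01

4 months after 2000-04-10 is August 2000; that month ends on 2000-08-31.
2000-08-31 is a listed holiday; the next business day is 2000-09-01 (Friday).
The final due date is 2000-09-01.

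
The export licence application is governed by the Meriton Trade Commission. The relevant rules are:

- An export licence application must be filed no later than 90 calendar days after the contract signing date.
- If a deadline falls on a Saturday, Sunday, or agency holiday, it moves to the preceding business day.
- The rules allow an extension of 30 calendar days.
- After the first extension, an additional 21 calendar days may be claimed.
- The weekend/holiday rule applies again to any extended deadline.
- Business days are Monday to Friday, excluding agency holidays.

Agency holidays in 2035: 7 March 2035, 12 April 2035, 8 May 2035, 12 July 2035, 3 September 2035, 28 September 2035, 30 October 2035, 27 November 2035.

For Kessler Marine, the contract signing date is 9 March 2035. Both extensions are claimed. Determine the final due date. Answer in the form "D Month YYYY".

90 calendar days after 9 March 2035 is 7 June 2035.
7 June 2035 is a Thursday and not a listed holiday, so it stands.
The 30-calendar-day extension moves the deadline from 7 June 2035 to 7 July 2035.
Because 7 July 2035 is a Saturday, the deadline becomes 6 July 2035 (Friday).
Add the 21 calendar-day extension to 6 July 2035: 27 July 2035.
27 July 2035 (Friday) is already a business day.
So the filing is due 27 July 2035.

27 July 2035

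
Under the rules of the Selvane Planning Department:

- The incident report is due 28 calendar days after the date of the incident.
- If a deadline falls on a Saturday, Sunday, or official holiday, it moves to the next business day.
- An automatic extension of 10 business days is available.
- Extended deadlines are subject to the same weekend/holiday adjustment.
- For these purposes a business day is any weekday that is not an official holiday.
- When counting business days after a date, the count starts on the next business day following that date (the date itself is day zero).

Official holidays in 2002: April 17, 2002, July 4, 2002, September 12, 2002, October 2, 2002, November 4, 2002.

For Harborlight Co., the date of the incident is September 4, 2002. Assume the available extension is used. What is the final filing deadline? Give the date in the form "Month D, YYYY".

October 17, 2002

Trigger date September 4, 2002 + 28 calendar days = October 2, 2002.
Because October 2, 2002 is a listed holiday, the deadline becomes October 3, 2002 (Thursday).
Counting 10 further business days from October 3, 2002 reaches October 17, 2002.
Since October 17, 2002 is a Thursday and not a holiday, the date is unchanged.
The final due date is October 17, 2002.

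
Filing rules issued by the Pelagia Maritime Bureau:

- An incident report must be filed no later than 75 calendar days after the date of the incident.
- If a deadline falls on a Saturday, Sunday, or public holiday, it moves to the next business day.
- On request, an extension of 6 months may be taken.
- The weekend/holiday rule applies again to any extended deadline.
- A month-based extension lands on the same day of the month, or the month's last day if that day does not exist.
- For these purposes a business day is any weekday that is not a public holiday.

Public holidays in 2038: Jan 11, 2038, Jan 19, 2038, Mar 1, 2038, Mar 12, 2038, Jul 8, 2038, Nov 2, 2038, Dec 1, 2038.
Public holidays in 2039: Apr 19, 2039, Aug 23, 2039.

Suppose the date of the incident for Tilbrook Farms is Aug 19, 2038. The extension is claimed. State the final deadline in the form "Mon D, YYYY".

May 3, 2039

75 calendar days after Aug 19, 2038 is Nov 2, 2038.
Nov 2, 2038 is a listed holiday; the next business day is Nov 3, 2038 (Wednesday).
Applying the 6 months extension: 6 months after Nov 3, 2038 is May 3, 2039.
May 3, 2039 (Tuesday) is already a business day.
The final due date is May 3, 2039.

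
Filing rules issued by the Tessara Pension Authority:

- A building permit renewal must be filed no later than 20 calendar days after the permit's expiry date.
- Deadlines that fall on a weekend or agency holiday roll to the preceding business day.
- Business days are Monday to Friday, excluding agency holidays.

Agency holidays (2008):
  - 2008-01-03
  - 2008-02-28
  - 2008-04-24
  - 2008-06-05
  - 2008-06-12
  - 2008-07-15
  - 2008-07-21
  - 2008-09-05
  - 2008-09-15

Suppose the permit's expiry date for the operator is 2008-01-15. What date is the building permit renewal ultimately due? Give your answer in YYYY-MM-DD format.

20 calendar days after 2008-01-15 is 2008-02-04.
2008-02-04 (Monday) is already a business day.
So the filing is due 2008-02-04.

2008-02-04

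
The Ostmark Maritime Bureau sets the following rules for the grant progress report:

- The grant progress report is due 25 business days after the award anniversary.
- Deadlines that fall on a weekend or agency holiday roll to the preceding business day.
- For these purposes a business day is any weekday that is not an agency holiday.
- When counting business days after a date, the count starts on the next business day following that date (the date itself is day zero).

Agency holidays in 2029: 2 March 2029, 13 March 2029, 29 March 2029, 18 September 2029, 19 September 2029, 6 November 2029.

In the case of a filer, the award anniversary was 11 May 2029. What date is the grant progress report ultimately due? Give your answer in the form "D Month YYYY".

15 June 2029

Counting 25 business days after 11 May 2029 (skipping weekends and listed holidays) reaches 15 June 2029.
15 June 2029 (Friday) is already a business day.
So the filing is due 15 June 2029.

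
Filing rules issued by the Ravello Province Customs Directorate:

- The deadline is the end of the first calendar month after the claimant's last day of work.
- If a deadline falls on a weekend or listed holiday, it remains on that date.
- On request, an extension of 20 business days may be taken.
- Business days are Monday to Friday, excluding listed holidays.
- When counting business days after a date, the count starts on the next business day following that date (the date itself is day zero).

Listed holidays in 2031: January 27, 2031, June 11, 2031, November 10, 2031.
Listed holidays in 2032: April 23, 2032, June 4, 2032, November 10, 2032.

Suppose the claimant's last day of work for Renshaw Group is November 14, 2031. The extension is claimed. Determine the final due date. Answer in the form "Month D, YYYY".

1 month after November 14, 2031 falls in December 2031; the last day of that month is December 31, 2031.
December 31, 2031 is a Wednesday; no weekend or holiday adjustment applies.
The 20-business-day extension runs from December 31, 2031 to January 28, 2032.
January 28, 2032 falls on a Wednesday. The rules make no weekend/holiday allowance, so it remains January 28, 2032.
Deadline: January 28, 2032.

January 28, 2032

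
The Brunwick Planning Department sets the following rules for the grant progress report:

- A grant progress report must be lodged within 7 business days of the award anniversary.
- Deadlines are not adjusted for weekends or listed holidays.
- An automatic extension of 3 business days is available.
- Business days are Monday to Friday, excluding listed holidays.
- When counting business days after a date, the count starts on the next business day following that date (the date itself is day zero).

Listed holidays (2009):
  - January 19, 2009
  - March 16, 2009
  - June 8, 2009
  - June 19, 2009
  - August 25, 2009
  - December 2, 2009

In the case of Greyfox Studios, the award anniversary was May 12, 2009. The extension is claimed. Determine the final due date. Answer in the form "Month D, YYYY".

7 business days after May 12, 2009, excluding weekends and holidays, is May 21, 2009.
May 21, 2009 falls on a Thursday. The rules make no weekend/holiday allowance, so it remains May 21, 2009.
Counting 3 further business days from May 21, 2009 reaches May 26, 2009.
May 26, 2009 falls on a Tuesday. The rules make no weekend/holiday allowance, so it remains May 26, 2009.
Final deadline: May 26, 2009.

May 26, 2009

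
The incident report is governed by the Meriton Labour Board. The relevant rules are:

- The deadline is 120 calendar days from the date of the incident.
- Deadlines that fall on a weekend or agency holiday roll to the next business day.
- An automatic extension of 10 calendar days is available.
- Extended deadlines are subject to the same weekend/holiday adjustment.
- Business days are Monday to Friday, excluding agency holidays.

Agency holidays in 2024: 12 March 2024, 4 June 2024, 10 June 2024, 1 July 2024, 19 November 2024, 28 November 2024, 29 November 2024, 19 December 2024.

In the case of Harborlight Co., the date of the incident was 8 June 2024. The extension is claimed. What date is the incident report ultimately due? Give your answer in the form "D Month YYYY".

120 calendar days after 8 June 2024 is 6 October 2024.
6 October 2024 is a Sunday; the next business day is 7 October 2024 (Monday).
Add the 10 calendar-day extension to 7 October 2024: 17 October 2024.
17 October 2024 (Thursday) is already a business day.
Deadline: 17 October 2024.

17 October 2024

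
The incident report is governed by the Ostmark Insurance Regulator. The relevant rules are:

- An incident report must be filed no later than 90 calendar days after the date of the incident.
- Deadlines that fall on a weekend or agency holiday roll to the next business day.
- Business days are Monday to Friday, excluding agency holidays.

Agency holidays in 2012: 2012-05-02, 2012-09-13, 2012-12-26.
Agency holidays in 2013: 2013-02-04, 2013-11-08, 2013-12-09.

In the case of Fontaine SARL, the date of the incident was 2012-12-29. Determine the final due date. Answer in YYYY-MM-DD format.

From 2012-12-29, 90 calendar days later is 2013-03-29.
2013-03-29 falls on a Friday, which is a business day, so no adjustment is needed.
The final due date is 2013-03-29.

2013-03-29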